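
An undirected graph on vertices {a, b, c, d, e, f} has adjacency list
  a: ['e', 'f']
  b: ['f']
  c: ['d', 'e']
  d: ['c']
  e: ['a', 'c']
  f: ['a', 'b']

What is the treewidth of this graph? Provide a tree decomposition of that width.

Each bag holds 2 vertices, so the decomposition has width 1, which upper-bounds the treewidth. Any graph with an edge has treewidth ≥ 1, and G has the edge b–f. Hence tw(G) = 1 exactly.

Treewidth 1.
One such decomposition:
Bags: B1 = {b, f}  B2 = {a, f}  B3 = {a, e}  B4 = {c, e}  B5 = {c, d}
Tree: B1–B2, B2–B3, B3–B4, B4–B5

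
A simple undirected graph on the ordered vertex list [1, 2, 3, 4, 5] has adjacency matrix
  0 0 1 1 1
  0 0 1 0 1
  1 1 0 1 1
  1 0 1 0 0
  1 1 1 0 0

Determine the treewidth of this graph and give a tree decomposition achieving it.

Treewidth 2.
One such decomposition:
Bags: B1 = {1, 3, 4}  B2 = {1, 3, 5}  B3 = {2, 3, 5}
Tree: B1–B2, B2–B3

The largest bag has 3 vertices, giving width 2; this decomposition certifies tw(G) ≤ 2. For the lower bound, the 3 vertices {1, 3, 4} are pairwise adjacent, and any tree decomposition puts a clique entirely inside one bag — forcing width ≥ 2. Hence tw(G) = 2 exactly.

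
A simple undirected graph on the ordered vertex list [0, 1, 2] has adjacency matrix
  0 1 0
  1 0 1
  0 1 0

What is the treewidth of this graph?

A width-1 tree decomposition is:
Bags: B1 = {0, 1}  B2 = {1, 2}
Tree: B1–B2
Each bag holds 2 vertices, so the decomposition has width 1, which upper-bounds the treewidth. Since G has at least one edge (e.g. 1–0), it is not an edgeless graph, so tw(G) ≥ 1. Combining the bounds, tw(G) = 1.

1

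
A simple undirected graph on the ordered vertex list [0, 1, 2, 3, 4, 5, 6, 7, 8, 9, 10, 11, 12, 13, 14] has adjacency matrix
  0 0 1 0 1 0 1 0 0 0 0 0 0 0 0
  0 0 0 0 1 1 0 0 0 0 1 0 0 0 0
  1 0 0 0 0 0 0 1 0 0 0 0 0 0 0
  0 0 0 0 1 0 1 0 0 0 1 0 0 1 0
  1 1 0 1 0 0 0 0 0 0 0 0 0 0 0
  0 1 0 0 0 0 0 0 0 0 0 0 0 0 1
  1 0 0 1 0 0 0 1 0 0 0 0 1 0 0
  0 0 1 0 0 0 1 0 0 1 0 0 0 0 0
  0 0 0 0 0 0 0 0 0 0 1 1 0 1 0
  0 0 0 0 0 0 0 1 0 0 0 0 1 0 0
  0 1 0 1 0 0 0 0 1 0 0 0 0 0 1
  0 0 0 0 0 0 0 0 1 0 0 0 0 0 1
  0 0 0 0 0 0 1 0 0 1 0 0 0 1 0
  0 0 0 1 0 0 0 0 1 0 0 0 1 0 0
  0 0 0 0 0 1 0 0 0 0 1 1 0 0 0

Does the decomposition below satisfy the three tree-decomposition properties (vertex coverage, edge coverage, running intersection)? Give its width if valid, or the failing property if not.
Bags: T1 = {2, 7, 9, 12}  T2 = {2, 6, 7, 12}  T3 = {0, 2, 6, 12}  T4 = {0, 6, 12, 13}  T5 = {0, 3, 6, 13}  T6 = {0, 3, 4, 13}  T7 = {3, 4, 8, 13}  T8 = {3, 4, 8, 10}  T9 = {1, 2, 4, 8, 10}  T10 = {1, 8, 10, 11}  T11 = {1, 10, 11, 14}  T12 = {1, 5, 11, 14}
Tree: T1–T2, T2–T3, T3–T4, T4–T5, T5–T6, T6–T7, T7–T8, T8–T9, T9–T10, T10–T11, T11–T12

No — bags containing vertex 2 are not connected in the tree.

A tree decomposition must satisfy three properties: every vertex lies in some bag; for every edge, both endpoints lie together in some bag; and for every vertex, the bags containing it form a connected subtree. Here bags containing vertex 2 are not connected in the tree, so the decomposition is invalid.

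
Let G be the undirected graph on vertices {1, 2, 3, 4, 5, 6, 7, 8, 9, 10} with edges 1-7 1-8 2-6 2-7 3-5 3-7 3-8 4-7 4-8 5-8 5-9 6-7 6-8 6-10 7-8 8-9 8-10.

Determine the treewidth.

A width-2 tree decomposition is:
Bags: B1 = {3, 7, 8}  B2 = {6, 7, 8}  B3 = {3, 5, 8}  B4 = {4, 7, 8}  B5 = {2, 6, 7}  B6 = {5, 8, 9}  B7 = {6, 8, 10}  B8 = {1, 7, 8}
Tree: B1–B2, B1–B3, B2–B4, B2–B5, B3–B6, B2–B7, B1–B8
Each bag holds 3 vertices, so the decomposition has width 2, which upper-bounds the treewidth. For the lower bound, the 3 vertices {5, 8, 9} are pairwise adjacent, and any tree decomposition puts a clique entirely inside one bag — forcing width ≥ 2. The upper and lower bounds meet at 2, so that is the treewidth.

2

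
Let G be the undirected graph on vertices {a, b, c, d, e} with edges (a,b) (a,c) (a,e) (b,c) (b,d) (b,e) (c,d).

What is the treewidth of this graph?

A width-2 tree decomposition is:
Bags: B1 = {b, c, d}  B2 = {a, b, c}  B3 = {a, b, e}
Tree: B1–B2, B2–B3
Every bag has size at most 3, so the width is 3 − 1 = 2 and tw(G) ≤ 2. On the other hand G contains the 3-clique {a, b, e}. A clique must lie in a single bag of any decomposition, so no decomposition can have width below 2. Therefore the treewidth is 2.

2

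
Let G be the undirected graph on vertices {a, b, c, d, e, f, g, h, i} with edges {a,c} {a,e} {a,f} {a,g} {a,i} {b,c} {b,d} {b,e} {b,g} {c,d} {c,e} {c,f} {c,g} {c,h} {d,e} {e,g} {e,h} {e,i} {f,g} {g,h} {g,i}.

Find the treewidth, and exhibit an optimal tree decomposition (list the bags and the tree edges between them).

Treewidth 3.
One such decomposition:
Bags: B1 = {b, c, e, g}  B2 = {c, e, g, h}  B3 = {b, c, d, e}  B4 = {a, c, e, g}  B5 = {a, c, f, g}  B6 = {a, e, g, i}
Tree: B1–B2, B1–B3, B1–B4, B4–B5, B4–B6

Each bag holds 4 vertices, so the decomposition has width 3, which upper-bounds the treewidth. On the other hand G contains the 4-clique {b, c, d, e}. A clique must lie in a single bag of any decomposition, so no decomposition can have width below 3. Therefore the treewidth is 3.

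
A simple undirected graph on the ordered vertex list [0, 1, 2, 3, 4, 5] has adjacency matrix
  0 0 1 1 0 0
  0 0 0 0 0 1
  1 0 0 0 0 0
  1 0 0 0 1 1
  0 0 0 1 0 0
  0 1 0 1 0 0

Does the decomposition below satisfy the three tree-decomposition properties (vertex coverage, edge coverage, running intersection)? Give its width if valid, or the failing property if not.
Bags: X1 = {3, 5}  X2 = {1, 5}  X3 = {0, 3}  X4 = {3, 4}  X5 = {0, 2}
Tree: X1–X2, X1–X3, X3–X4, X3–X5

Yes; width 1.

Checking the three conditions: (i) the bags cover all of {0, 1, 2, 3, 4, 5}; (ii) for each edge, some bag contains both endpoints; (iii) the bags containing any fixed vertex form a subtree. All hold, so the decomposition is valid with width 2 − 1 = 1.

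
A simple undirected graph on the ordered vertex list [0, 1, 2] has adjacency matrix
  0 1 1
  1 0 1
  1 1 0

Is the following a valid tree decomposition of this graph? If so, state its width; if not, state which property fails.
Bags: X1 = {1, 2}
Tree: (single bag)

No — vertex 0 appears in no bag.

A tree decomposition must satisfy three properties: every vertex lies in some bag; for every edge, both endpoints lie together in some bag; and for every vertex, the bags containing it form a connected subtree. Here vertex 0 appears in no bag, so the decomposition is invalid.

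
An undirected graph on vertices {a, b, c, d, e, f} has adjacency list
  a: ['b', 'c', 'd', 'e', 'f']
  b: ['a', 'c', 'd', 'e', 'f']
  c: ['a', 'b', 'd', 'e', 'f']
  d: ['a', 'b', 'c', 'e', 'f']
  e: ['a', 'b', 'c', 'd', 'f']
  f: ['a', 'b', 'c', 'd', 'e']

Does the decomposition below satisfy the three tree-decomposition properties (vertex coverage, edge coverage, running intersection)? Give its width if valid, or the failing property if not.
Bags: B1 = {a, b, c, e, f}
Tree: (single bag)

No — vertex d appears in no bag.

A tree decomposition must satisfy three properties: every vertex lies in some bag; for every edge, both endpoints lie together in some bag; and for every vertex, the bags containing it form a connected subtree. Here vertex d appears in no bag, so the decomposition is invalid.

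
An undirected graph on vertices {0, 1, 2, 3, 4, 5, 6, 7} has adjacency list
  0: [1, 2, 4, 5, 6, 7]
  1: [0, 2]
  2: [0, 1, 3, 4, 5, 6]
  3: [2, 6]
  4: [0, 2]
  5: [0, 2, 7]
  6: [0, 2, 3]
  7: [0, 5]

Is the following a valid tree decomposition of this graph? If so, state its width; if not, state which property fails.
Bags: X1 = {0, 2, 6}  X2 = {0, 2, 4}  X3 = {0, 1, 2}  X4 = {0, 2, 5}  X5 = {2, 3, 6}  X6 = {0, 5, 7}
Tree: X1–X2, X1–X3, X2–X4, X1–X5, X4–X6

Yes; width 2.

Every vertex of G appears in some bag (union = {0, 1, 2, 3, 4, 5, 6, 7}); every edge is covered by a bag; and for each vertex v the set of bags containing v is connected in the bag tree. The decomposition is therefore valid. The largest bag has 3 vertices, so the width is 2.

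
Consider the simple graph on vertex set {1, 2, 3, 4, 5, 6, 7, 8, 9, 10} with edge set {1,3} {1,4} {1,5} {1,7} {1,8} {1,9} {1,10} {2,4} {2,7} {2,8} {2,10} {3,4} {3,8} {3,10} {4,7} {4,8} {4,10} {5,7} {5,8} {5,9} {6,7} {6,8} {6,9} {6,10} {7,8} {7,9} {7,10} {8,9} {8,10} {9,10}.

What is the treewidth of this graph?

A width-4 tree decomposition is:
Bags: B1 = {1, 7, 8, 9, 10}  B2 = {6, 7, 8, 9, 10}  B3 = {1, 4, 7, 8, 10}  B4 = {2, 4, 7, 8, 10}  B5 = {1, 3, 4, 8, 10}  B6 = {1, 5, 7, 8, 9}
Tree: B1–B2, B1–B3, B3–B4, B3–B5, B1–B6
Each bag holds 5 vertices, so the decomposition has width 4, which upper-bounds the treewidth. Conversely, {1, 3, 4, 8, 10} is a clique of size 5, and the vertices of any clique must share a bag in every tree decomposition; so some bag has ≥ 5 vertices and tw(G) ≥ 4. Hence tw(G) = 4 exactly.

4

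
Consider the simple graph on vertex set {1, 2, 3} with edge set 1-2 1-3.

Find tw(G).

1

A width-1 tree decomposition is:
Bags: B1 = {1, 3}  B2 = {1, 2}
Tree: B1–B2
Each bag holds 2 vertices, so the decomposition has width 1, which upper-bounds the treewidth. Any graph with an edge has treewidth ≥ 1, and G has the edge 3–1. Hence tw(G) = 1 exactly.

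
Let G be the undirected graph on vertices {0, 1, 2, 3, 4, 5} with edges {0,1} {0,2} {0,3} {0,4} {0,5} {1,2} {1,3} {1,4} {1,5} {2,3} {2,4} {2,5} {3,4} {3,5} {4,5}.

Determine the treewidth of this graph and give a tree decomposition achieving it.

With just one bag of size 6, the width is 6 − 1 = 5, so tw(G) ≤ 5. Conversely, {0, 1, 2, 3, 4, 5} is a clique of size 6, and the vertices of any clique must share a bag in every tree decomposition; so some bag has ≥ 6 vertices and tw(G) ≥ 5. Therefore the treewidth is 5.

Treewidth 5.
One optimal decomposition is:
Bags: B1 = {0, 1, 2, 3, 4, 5}
Tree: (single bag)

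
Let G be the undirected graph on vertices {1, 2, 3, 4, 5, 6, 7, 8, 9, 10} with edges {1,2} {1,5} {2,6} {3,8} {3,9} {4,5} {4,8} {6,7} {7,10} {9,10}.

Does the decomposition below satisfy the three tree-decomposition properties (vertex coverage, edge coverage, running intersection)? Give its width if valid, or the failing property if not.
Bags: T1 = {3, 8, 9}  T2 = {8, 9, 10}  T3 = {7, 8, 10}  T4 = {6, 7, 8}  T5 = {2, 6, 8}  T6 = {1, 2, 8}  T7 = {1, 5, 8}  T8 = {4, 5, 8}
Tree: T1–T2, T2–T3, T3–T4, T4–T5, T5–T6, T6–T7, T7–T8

Every vertex of G appears in some bag (union = {1, 2, 3, 4, 5, 6, 7, 8, 9, 10}); every edge is covered by a bag; and for each vertex v the set of bags containing v is connected in the bag tree. The decomposition is therefore valid. The largest bag has 3 vertices, so the width is 2.

Yes; width 2.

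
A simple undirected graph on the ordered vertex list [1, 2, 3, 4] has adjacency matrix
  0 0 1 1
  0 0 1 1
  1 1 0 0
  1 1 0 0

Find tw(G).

2

A width-2 tree decomposition is:
Bags: B1 = {1, 2, 4}  B2 = {1, 2, 3}
Tree: B1–B2
Every bag has size at most 3, so the width is 3 − 1 = 2 and tw(G) ≤ 2. For the lower bound, G contains the cycle 1–4–2–3–1, so G is not a forest; only forests have treewidth ≤ 1, hence tw(G) ≥ 2. The upper and lower bounds meet at 2, so that is the treewidth.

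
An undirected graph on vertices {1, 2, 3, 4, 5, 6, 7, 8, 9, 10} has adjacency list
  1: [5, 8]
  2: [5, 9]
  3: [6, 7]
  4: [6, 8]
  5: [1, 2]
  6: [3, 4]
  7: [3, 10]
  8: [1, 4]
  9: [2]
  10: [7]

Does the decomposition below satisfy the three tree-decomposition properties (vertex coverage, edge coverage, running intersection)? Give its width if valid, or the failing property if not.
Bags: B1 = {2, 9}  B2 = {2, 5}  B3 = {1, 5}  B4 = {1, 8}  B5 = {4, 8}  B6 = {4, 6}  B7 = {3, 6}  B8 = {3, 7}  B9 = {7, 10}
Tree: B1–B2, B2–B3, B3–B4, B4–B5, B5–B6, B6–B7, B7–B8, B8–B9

Yes; width 1.

Every vertex of G appears in some bag (union = {1, 2, 3, 4, 5, 6, 7, 8, 9, 10}); every edge is covered by a bag; and for each vertex v the set of bags containing v is connected in the bag tree. The decomposition is therefore valid. The largest bag has 2 vertices, so the width is 1.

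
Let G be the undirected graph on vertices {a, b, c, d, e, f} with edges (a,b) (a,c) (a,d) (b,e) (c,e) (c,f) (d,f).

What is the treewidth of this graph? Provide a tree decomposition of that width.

Each bag holds 3 vertices, so the decomposition has width 2, which upper-bounds the treewidth. For the lower bound, G contains the cycle f–d–a–c–f, so G is not a forest; only forests have treewidth ≤ 1, hence tw(G) ≥ 2. The upper and lower bounds meet at 2, so that is the treewidth.

Treewidth 2.
One optimal decomposition is:
Bags: B1 = {c, d, f}  B2 = {a, c, d}  B3 = {a, c, e}  B4 = {a, b, e}
Tree: B1–B2, B2–B3, B3–B4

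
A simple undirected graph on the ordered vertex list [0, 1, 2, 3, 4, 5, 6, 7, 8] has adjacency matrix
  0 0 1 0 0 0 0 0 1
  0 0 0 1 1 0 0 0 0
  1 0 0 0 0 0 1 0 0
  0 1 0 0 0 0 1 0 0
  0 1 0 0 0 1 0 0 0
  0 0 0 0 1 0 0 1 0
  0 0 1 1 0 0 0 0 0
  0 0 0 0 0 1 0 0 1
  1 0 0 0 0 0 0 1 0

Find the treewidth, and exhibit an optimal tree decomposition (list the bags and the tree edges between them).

The largest bag has 3 vertices, giving width 2; this decomposition certifies tw(G) ≤ 2. Since 5–7–8–0–2–6–3–1–4–5 is a cycle in G, G is not acyclic. Forests are exactly the graphs of treewidth ≤ 1, so tw(G) ≥ 2. The upper and lower bounds meet at 2, so that is the treewidth.

Treewidth 2.
One optimal decomposition is:
Bags: B1 = {5, 7, 8}  B2 = {0, 5, 8}  B3 = {0, 2, 5}  B4 = {2, 5, 6}  B5 = {3, 5, 6}  B6 = {1, 3, 5}  B7 = {1, 4, 5}
Tree: B1–B2, B2–B3, B3–B4, B4–B5, B5–B6, B6–B7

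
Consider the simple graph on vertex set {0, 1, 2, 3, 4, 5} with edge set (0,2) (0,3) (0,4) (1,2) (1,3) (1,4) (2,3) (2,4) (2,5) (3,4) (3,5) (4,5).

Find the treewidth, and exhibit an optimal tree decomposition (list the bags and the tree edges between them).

The largest bag has 4 vertices, giving width 3; this decomposition certifies tw(G) ≤ 3. For the lower bound, the 4 vertices {0, 2, 3, 4} are pairwise adjacent, and any tree decomposition puts a clique entirely inside one bag — forcing width ≥ 3. Therefore the treewidth is 3.

Treewidth 3.
One optimal decomposition is:
Bags: B1 = {2, 3, 4, 5}  B2 = {0, 2, 3, 4}  B3 = {1, 2, 3, 4}
Tree: B1–B2, B2–B3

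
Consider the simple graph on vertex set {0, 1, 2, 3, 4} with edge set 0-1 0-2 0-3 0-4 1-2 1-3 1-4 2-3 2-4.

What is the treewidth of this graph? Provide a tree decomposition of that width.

Every bag has size at most 4, so the width is 4 − 1 = 3 and tw(G) ≤ 3. Conversely, {0, 1, 2, 3} is a clique of size 4, and the vertices of any clique must share a bag in every tree decomposition; so some bag has ≥ 4 vertices and tw(G) ≥ 3. Hence tw(G) = 3 exactly.

Treewidth 3.
Bags: B1 = {0, 1, 2, 4}  B2 = {0, 1, 2, 3}
Tree: B1–B2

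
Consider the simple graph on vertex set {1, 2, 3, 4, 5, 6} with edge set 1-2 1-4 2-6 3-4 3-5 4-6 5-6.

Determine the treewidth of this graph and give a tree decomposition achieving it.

The largest bag has 3 vertices, giving width 2; this decomposition certifies tw(G) ≤ 2. Since 2–1–4–6–2 is a cycle in G, G is not acyclic. Forests are exactly the graphs of treewidth ≤ 1, so tw(G) ≥ 2. The upper and lower bounds meet at 2, so that is the treewidth.

Treewidth 2.
One optimal decomposition is:
Bags: B1 = {1, 2, 6}  B2 = {1, 4, 6}  B3 = {4, 5, 6}  B4 = {3, 4, 5}
Tree: B1–B2, B2–B3, B3–B4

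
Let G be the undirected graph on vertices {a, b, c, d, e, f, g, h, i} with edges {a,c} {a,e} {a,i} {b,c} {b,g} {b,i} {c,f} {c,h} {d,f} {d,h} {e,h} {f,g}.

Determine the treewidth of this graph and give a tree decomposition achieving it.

Treewidth 3.
Bags: B1 = {a, e, h, i}  B2 = {a, c, h, i}  B3 = {b, c, h, i}  B4 = {b, c, d, h}  B5 = {b, c, d, f}  B6 = {b, d, f, g}
Tree: B1–B2, B2–B3, B3–B4, B4–B5, B5–B6

The largest bag has 4 vertices, giving width 3; this decomposition certifies tw(G) ≤ 3. For the lower bound: the 4 vertex sets {a,e,i}, {h}, {c}, {b,d,f,g} are disjoint, each induces a connected subgraph, and every pair is joined by at least one edge of G. Contracting each set to a single vertex therefore yields K_{4} as a minor, and since treewidth is minor-monotone, tw(G) ≥ tw(K_{4}) = 3. Hence tw(G) = 3 exactly.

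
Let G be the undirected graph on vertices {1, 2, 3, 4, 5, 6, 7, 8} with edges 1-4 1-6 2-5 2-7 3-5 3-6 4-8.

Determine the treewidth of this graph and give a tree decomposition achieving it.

The largest bag has 2 vertices, giving width 1; this decomposition certifies tw(G) ≤ 1. G has an edge, so its treewidth is at least 1. Hence tw(G) = 1 exactly.

Treewidth 1.
Bags: B1 = {4, 8}  B2 = {1, 4}  B3 = {1, 6}  B4 = {3, 6}  B5 = {3, 5}  B6 = {2, 5}  B7 = {2, 7}
Tree: B1–B2, B2–B3, B3–B4, B4–B5, B5–B6, B6–B7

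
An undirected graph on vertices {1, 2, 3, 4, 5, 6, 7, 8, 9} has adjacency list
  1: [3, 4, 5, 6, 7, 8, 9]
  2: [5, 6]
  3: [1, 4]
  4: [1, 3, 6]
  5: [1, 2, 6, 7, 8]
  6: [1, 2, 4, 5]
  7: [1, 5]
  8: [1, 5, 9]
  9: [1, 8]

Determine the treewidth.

A width-2 tree decomposition is:
Bags: B1 = {1, 5, 7}  B2 = {1, 5, 6}  B3 = {1, 5, 8}  B4 = {2, 5, 6}  B5 = {1, 4, 6}  B6 = {1, 8, 9}  B7 = {1, 3, 4}
Tree: B1–B2, B1–B3, B2–B4, B2–B5, B3–B6, B5–B7
The largest bag has 3 vertices, giving width 2; this decomposition certifies tw(G) ≤ 2. On the other hand G contains the 3-clique {1, 8, 9}. A clique must lie in a single bag of any decomposition, so no decomposition can have width below 2. Combining the bounds, tw(G) = 2.

2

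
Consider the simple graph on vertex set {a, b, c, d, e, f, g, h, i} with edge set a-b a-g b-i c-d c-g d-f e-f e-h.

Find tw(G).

A width-1 tree decomposition is:
Bags: B1 = {e, h}  B2 = {e, f}  B3 = {d, f}  B4 = {c, d}  B5 = {c, g}  B6 = {a, g}  B7 = {a, b}  B8 = {b, i}
Tree: B1–B2, B2–B3, B3–B4, B4–B5, B5–B6, B6–B7, B7–B8
Each bag holds 2 vertices, so the decomposition has width 1, which upper-bounds the treewidth. G has an edge, so its treewidth is at least 1. Hence tw(G) = 1 exactly.

1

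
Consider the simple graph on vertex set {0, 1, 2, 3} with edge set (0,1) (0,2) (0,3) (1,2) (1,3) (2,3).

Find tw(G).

A width-3 tree decomposition is:
Bags: B1 = {0, 1, 2, 3}
Tree: (single bag)
A single bag containing all 4 vertices is trivially a valid decomposition of width 3. Conversely, {0, 1, 2, 3} is a clique of size 4, and the vertices of any clique must share a bag in every tree decomposition; so some bag has ≥ 4 vertices and tw(G) ≥ 3. Combining the bounds, tw(G) = 3.

3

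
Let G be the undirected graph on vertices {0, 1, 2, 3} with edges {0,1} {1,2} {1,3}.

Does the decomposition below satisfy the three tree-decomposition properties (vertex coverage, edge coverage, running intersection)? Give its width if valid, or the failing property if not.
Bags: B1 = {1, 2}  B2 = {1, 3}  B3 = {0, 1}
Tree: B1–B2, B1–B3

Checking the three conditions: (i) the bags cover all of {0, 1, 2, 3}; (ii) for each edge, some bag contains both endpoints; (iii) the bags containing any fixed vertex form a subtree. All hold, so the decomposition is valid with width 2 − 1 = 1.

Yes; width 1.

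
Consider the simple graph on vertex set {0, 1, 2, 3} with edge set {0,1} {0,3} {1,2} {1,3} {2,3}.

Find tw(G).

2

A width-2 tree decomposition is:
Bags: B1 = {1, 2, 3}  B2 = {0, 1, 3}
Tree: B1–B2
Every bag has size at most 3, so the width is 3 − 1 = 2 and tw(G) ≤ 2. On the other hand G contains the 3-clique {0, 1, 3}. A clique must lie in a single bag of any decomposition, so no decomposition can have width below 2. Therefore the treewidth is 2.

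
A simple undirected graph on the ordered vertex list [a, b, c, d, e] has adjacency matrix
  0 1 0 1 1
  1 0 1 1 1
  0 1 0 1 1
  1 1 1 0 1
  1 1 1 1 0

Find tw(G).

A width-3 tree decomposition is:
Bags: B1 = {a, b, d, e}  B2 = {b, c, d, e}
Tree: B1–B2
Every bag has size at most 4, so the width is 4 − 1 = 3 and tw(G) ≤ 3. On the other hand G contains the 4-clique {b, c, d, e}. A clique must lie in a single bag of any decomposition, so no decomposition can have width below 3. Hence tw(G) = 3 exactly.

3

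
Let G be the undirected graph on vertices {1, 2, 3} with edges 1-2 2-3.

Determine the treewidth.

A width-1 tree decomposition is:
Bags: B1 = {2, 3}  B2 = {1, 2}
Tree: B1–B2
Each bag holds 2 vertices, so the decomposition has width 1, which upper-bounds the treewidth. G has an edge, so its treewidth is at least 1. The upper and lower bounds meet at 1, so that is the treewidth.

1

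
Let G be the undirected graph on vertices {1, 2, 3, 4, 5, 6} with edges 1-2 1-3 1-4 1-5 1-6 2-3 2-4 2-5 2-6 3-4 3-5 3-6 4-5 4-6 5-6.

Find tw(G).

A width-5 tree decomposition is:
Bags: B1 = {1, 2, 3, 4, 5, 6}
Tree: (single bag)
A single bag containing all 6 vertices is trivially a valid decomposition of width 5. On the other hand G contains the 6-clique {1, 2, 3, 4, 5, 6}. A clique must lie in a single bag of any decomposition, so no decomposition can have width below 5. The upper and lower bounds meet at 5, so that is the treewidth.

5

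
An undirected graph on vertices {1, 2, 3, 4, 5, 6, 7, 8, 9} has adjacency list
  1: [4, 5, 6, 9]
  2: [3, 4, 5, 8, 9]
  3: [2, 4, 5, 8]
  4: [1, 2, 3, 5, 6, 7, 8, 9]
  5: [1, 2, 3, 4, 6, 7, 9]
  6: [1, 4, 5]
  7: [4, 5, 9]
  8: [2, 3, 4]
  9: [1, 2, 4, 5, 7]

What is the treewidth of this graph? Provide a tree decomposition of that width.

Every bag has size at most 4, so the width is 4 − 1 = 3 and tw(G) ≤ 3. On the other hand G contains the 4-clique {2, 3, 4, 8}. A clique must lie in a single bag of any decomposition, so no decomposition can have width below 3. Hence tw(G) = 3 exactly.

Treewidth 3.
One such decomposition:
Bags: B1 = {2, 3, 4, 5}  B2 = {2, 4, 5, 9}  B3 = {1, 4, 5, 9}  B4 = {1, 4, 5, 6}  B5 = {2, 3, 4, 8}  B6 = {4, 5, 7, 9}
Tree: B1–B2, B2–B3, B3–B4, B1–B5, B2–B6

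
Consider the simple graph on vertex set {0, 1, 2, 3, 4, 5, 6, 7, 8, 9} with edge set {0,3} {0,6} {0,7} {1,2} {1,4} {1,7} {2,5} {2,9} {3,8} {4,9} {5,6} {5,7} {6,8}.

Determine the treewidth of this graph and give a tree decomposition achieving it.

Treewidth 2.
One optimal decomposition is:
Bags: B1 = {1, 4, 9}  B2 = {1, 2, 9}  B3 = {1, 2, 7}  B4 = {2, 5, 7}  B5 = {0, 5, 7}  B6 = {0, 5, 6}  B7 = {0, 3, 6}  B8 = {3, 6, 8}
Tree: B1–B2, B2–B3, B3–B4, B4–B5, B5–B6, B6–B7, B7–B8

The largest bag has 3 vertices, giving width 2; this decomposition certifies tw(G) ≤ 2. For the lower bound, G contains the cycle 4–9–2–1–4, so G is not a forest; only forests have treewidth ≤ 1, hence tw(G) ≥ 2. Hence tw(G) = 2 exactly.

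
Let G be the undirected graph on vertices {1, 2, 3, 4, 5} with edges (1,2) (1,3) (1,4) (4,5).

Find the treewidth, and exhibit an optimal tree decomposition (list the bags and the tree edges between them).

Treewidth 1.
One optimal decomposition is:
Bags: B1 = {1, 4}  B2 = {1, 2}  B3 = {1, 3}  B4 = {4, 5}
Tree: B1–B2, B1–B3, B1–B4

The largest bag has 2 vertices, giving width 1; this decomposition certifies tw(G) ≤ 1. G has an edge, so its treewidth is at least 1. The upper and lower bounds meet at 1, so that is the treewidth.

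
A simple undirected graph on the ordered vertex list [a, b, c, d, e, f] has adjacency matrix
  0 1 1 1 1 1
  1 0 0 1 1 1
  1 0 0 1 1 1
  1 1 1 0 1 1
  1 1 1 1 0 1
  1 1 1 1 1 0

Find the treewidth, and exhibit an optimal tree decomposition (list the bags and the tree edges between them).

The largest bag has 5 vertices, giving width 4; this decomposition certifies tw(G) ≤ 4. Conversely, {a, c, d, e, f} is a clique of size 5, and the vertices of any clique must share a bag in every tree decomposition; so some bag has ≥ 5 vertices and tw(G) ≥ 4. Hence tw(G) = 4 exactly.

Treewidth 4.
One such decomposition:
Bags: B1 = {a, b, d, e, f}  B2 = {a, c, d, e, f}
Tree: B1–B2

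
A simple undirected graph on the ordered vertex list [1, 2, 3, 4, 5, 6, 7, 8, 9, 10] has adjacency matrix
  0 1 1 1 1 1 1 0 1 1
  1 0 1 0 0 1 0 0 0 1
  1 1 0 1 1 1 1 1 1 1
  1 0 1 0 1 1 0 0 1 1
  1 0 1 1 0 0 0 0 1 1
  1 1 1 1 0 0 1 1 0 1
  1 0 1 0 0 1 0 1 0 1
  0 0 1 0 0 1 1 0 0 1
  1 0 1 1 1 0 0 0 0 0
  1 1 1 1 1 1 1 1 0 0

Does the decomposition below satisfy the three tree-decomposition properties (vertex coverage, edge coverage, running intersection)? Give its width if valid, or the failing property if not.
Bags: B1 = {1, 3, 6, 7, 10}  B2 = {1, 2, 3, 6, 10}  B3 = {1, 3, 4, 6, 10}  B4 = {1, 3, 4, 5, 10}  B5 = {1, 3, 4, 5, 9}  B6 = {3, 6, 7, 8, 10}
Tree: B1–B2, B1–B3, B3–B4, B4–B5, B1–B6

Yes; width 4.

Checking the three conditions: (i) the bags cover all of {1, 2, 3, 4, 5, 6, 7, 8, 9, 10}; (ii) for each edge, some bag contains both endpoints; (iii) the bags containing any fixed vertex form a subtree. All hold, so the decomposition is valid with width 5 − 1 = 4.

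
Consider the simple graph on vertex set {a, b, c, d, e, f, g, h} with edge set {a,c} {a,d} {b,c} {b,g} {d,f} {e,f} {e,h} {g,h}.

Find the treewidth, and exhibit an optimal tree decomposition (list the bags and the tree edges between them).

Treewidth 2.
Bags: B1 = {e, f, h}  B2 = {f, g, h}  B3 = {b, f, g}  B4 = {b, c, f}  B5 = {a, c, f}  B6 = {a, d, f}
Tree: B1–B2, B2–B3, B3–B4, B4–B5, B5–B6

Each bag holds 3 vertices, so the decomposition has width 2, which upper-bounds the treewidth. The edges f–e–h–g–b–c–a–d–f form a cycle, so G is not a tree and its treewidth is at least 2. Combining the bounds, tw(G) = 2.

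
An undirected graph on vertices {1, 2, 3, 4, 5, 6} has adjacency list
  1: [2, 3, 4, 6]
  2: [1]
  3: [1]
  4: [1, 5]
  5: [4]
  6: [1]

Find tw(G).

1

A width-1 tree decomposition is:
Bags: B1 = {1, 3}  B2 = {1, 4}  B3 = {1, 2}  B4 = {4, 5}  B5 = {1, 6}
Tree: B1–B2, B2–B3, B2–B4, B1–B5
The largest bag has 2 vertices, giving width 1; this decomposition certifies tw(G) ≤ 1. Any graph with an edge has treewidth ≥ 1, and G has the edge 3–1. Hence tw(G) = 1 exactly.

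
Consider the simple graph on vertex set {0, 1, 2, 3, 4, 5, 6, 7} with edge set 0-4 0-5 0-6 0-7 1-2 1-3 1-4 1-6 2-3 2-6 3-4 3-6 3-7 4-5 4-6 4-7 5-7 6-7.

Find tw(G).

3

A width-3 tree decomposition is:
Bags: B1 = {3, 4, 6, 7}  B2 = {1, 3, 4, 6}  B3 = {0, 4, 6, 7}  B4 = {0, 4, 5, 7}  B5 = {1, 2, 3, 6}
Tree: B1–B2, B1–B3, B3–B4, B2–B5
Every bag has size at most 4, so the width is 4 − 1 = 3 and tw(G) ≤ 3. On the other hand G contains the 4-clique {1, 2, 3, 6}. A clique must lie in a single bag of any decomposition, so no decomposition can have width below 3. Combining the bounds, tw(G) = 3.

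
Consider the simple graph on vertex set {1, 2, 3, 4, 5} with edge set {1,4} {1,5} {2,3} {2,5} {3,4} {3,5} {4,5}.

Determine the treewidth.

A width-2 tree decomposition is:
Bags: B1 = {3, 4, 5}  B2 = {2, 3, 5}  B3 = {1, 4, 5}
Tree: B1–B2, B1–B3
Each bag holds 3 vertices, so the decomposition has width 2, which upper-bounds the treewidth. On the other hand G contains the 3-clique {1, 4, 5}. A clique must lie in a single bag of any decomposition, so no decomposition can have width below 2. Therefore the treewidth is 2.

2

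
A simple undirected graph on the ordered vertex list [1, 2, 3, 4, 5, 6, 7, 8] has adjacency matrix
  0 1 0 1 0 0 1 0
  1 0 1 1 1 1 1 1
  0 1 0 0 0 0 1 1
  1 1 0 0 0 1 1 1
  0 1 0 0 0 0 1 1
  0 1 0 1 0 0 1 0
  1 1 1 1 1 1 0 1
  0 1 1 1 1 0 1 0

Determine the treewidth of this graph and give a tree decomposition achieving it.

Treewidth 3.
One such decomposition:
Bags: B1 = {1, 2, 4, 7}  B2 = {2, 4, 7, 8}  B3 = {2, 3, 7, 8}  B4 = {2, 4, 6, 7}  B5 = {2, 5, 7, 8}
Tree: B1–B2, B2–B3, B1–B4, B3–B5

Every bag has size at most 4, so the width is 4 − 1 = 3 and tw(G) ≤ 3. For the lower bound, the 4 vertices {2, 3, 7, 8} are pairwise adjacent, and any tree decomposition puts a clique entirely inside one bag — forcing width ≥ 3. Hence tw(G) = 3 exactly.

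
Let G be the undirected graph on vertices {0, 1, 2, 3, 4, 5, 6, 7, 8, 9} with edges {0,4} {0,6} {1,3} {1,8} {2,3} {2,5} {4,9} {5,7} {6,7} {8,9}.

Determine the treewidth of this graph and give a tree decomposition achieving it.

Each bag holds 3 vertices, so the decomposition has width 2, which upper-bounds the treewidth. The edges 1–3–2–5–7–6–0–4–9–8–1 form a cycle, so G is not a tree and its treewidth is at least 2. The upper and lower bounds meet at 2, so that is the treewidth.

Treewidth 2.
One optimal decomposition is:
Bags: B1 = {1, 2, 3}  B2 = {1, 2, 5}  B3 = {1, 5, 7}  B4 = {1, 6, 7}  B5 = {0, 1, 6}  B6 = {0, 1, 4}  B7 = {1, 4, 9}  B8 = {1, 8, 9}
Tree: B1–B2, B2–B3, B3–B4, B4–B5, B5–B6, B6–B7, B7–B8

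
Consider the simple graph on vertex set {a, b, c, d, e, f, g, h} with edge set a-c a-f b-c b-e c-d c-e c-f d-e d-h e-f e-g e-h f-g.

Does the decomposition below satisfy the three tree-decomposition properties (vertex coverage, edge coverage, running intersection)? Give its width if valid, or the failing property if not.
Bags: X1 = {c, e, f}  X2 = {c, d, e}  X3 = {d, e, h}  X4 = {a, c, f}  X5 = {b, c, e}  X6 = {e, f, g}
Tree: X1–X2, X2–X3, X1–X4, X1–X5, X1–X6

Yes; width 2.

Every vertex of G appears in some bag (union = {a, b, c, d, e, f, g, h}); every edge is covered by a bag; and for each vertex v the set of bags containing v is connected in the bag tree. The decomposition is therefore valid. The largest bag has 3 vertices, so the width is 2.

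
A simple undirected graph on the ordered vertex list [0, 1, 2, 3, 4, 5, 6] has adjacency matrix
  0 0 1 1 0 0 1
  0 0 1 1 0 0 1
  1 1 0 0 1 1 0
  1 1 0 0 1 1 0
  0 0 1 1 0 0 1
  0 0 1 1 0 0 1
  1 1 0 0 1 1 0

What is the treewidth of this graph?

A width-3 tree decomposition is:
Bags: B1 = {2, 3, 4, 6}  B2 = {2, 3, 5, 6}  B3 = {0, 2, 3, 6}  B4 = {1, 2, 3, 6}
Tree: B1–B2, B2–B3, B3–B4
Each bag holds 4 vertices, so the decomposition has width 3, which upper-bounds the treewidth. For the lower bound: the 4 vertex sets {3,4}, {2,5}, {6}, {0} are disjoint, each induces a connected subgraph, and every pair is joined by at least one edge of G. Contracting each set to a single vertex therefore yields K_{4} as a minor, and since treewidth is minor-monotone, tw(G) ≥ tw(K_{4}) = 3. The upper and lower bounds meet at 3, so that is the treewidth.

3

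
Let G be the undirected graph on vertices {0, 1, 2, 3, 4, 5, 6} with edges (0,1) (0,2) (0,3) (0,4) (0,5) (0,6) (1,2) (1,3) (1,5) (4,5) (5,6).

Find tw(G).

A width-2 tree decomposition is:
Bags: B1 = {0, 4, 5}  B2 = {0, 5, 6}  B3 = {0, 1, 5}  B4 = {0, 1, 3}  B5 = {0, 1, 2}
Tree: B1–B2, B2–B3, B3–B4, B3–B5
Every bag has size at most 3, so the width is 3 − 1 = 2 and tw(G) ≤ 2. Conversely, {0, 1, 2} is a clique of size 3, and the vertices of any clique must share a bag in every tree decomposition; so some bag has ≥ 3 vertices and tw(G) ≥ 2. Therefore the treewidth is 2.

2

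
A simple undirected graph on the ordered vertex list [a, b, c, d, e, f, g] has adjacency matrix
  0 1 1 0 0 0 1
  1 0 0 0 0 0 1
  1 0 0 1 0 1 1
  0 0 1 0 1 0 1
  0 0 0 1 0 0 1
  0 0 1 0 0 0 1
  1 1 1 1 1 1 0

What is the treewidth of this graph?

2

A width-2 tree decomposition is:
Bags: B1 = {a, c, g}  B2 = {c, d, g}  B3 = {a, b, g}  B4 = {c, f, g}  B5 = {d, e, g}
Tree: B1–B2, B1–B3, B2–B4, B2–B5
Every bag has size at most 3, so the width is 3 − 1 = 2 and tw(G) ≤ 2. Conversely, {d, e, g} is a clique of size 3, and the vertices of any clique must share a bag in every tree decomposition; so some bag has ≥ 3 vertices and tw(G) ≥ 2. Hence tw(G) = 2 exactly.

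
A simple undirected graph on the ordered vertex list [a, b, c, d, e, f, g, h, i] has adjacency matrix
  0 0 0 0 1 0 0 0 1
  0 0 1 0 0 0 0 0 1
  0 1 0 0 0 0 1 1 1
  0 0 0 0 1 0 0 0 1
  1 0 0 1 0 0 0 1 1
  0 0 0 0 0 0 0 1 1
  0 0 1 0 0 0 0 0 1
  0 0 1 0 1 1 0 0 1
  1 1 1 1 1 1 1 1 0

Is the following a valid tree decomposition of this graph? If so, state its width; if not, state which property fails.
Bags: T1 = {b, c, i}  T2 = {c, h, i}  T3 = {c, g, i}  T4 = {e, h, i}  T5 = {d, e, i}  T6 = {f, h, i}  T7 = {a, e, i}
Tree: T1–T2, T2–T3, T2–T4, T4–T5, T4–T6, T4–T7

Checking the three conditions: (i) the bags cover all of {a, b, c, d, e, f, g, h, i}; (ii) for each edge, some bag contains both endpoints; (iii) the bags containing any fixed vertex form a subtree. All hold, so the decomposition is valid with width 3 − 1 = 2.

Yes; width 2.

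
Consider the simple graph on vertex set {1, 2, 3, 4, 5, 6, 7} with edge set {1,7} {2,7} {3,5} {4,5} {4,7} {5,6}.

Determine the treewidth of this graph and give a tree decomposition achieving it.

The largest bag has 2 vertices, giving width 1; this decomposition certifies tw(G) ≤ 1. G has an edge, so its treewidth is at least 1. Combining the bounds, tw(G) = 1.

Treewidth 1.
Bags: B1 = {1, 7}  B2 = {4, 7}  B3 = {2, 7}  B4 = {4, 5}  B5 = {3, 5}  B6 = {5, 6}
Tree: B1–B2, B2–B3, B2–B4, B4–B5, B4–B6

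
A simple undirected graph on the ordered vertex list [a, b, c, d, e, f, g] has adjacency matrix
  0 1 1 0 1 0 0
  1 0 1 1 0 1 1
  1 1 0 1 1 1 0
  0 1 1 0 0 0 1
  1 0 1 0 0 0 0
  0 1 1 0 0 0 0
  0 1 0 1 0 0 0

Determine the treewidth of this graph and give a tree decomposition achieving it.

Treewidth 2.
One such decomposition:
Bags: B1 = {a, c, e}  B2 = {a, b, c}  B3 = {b, c, d}  B4 = {b, c, f}  B5 = {b, d, g}
Tree: B1–B2, B2–B3, B2–B4, B3–B5

Each bag holds 3 vertices, so the decomposition has width 2, which upper-bounds the treewidth. For the lower bound, the 3 vertices {b, d, g} are pairwise adjacent, and any tree decomposition puts a clique entirely inside one bag — forcing width ≥ 2. Hence tw(G) = 2 exactly.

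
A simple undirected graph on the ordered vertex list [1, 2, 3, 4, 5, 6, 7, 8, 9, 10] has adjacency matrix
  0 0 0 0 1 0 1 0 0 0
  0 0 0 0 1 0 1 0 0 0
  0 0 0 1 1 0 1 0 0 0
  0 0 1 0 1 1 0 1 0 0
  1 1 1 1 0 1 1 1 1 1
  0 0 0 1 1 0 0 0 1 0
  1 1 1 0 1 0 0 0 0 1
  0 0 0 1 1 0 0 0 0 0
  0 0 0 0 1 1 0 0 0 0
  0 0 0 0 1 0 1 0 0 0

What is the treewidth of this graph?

2

A width-2 tree decomposition is:
Bags: B1 = {3, 5, 7}  B2 = {3, 4, 5}  B3 = {5, 7, 10}  B4 = {1, 5, 7}  B5 = {4, 5, 6}  B6 = {4, 5, 8}  B7 = {2, 5, 7}  B8 = {5, 6, 9}
Tree: B1–B2, B1–B3, B3–B4, B2–B5, B5–B6, B4–B7, B5–B8
Each bag holds 3 vertices, so the decomposition has width 2, which upper-bounds the treewidth. On the other hand G contains the 3-clique {4, 5, 8}. A clique must lie in a single bag of any decomposition, so no decomposition can have width below 2. Therefore the treewidth is 2.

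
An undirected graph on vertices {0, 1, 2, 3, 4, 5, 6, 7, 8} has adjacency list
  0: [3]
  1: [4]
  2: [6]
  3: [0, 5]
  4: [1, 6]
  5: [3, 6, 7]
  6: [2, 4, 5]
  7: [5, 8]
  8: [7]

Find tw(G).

A width-1 tree decomposition is:
Bags: B1 = {3, 5}  B2 = {5, 7}  B3 = {0, 3}  B4 = {7, 8}  B5 = {5, 6}  B6 = {4, 6}  B7 = {2, 6}  B8 = {1, 4}
Tree: B1–B2, B1–B3, B2–B4, B1–B5, B5–B6, B6–B7, B6–B8
The largest bag has 2 vertices, giving width 1; this decomposition certifies tw(G) ≤ 1. Any graph with an edge has treewidth ≥ 1, and G has the edge 3–5. Combining the bounds, tw(G) = 1.

1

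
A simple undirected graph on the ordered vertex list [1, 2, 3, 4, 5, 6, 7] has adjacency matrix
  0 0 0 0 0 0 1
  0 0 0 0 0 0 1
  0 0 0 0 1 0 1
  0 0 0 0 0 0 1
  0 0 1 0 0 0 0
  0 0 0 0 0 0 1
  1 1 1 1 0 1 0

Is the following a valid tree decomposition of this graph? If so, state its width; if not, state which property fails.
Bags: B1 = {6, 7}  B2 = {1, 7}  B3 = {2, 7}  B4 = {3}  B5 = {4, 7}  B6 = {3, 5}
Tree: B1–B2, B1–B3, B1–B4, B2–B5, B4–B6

A tree decomposition must satisfy three properties: every vertex lies in some bag; for every edge, both endpoints lie together in some bag; and for every vertex, the bags containing it form a connected subtree. Here edge (7,3) lies in no bag, so the decomposition is invalid.

No — edge (7,3) lies in no bag.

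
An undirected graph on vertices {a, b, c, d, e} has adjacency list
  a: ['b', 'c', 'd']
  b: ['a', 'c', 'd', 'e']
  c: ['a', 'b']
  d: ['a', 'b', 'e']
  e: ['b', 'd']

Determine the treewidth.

2

A width-2 tree decomposition is:
Bags: B1 = {a, b, d}  B2 = {b, d, e}  B3 = {a, b, c}
Tree: B1–B2, B1–B3
The largest bag has 3 vertices, giving width 2; this decomposition certifies tw(G) ≤ 2. For the lower bound, the 3 vertices {b, d, e} are pairwise adjacent, and any tree decomposition puts a clique entirely inside one bag — forcing width ≥ 2. Therefore the treewidth is 2.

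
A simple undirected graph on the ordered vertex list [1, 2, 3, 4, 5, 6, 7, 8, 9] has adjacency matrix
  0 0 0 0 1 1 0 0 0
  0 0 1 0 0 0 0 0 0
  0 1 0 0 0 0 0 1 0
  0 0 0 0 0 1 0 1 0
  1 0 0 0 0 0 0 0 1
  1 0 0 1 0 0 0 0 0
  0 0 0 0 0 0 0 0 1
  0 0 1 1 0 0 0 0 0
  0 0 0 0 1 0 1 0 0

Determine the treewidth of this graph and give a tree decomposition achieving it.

Each bag holds 2 vertices, so the decomposition has width 1, which upper-bounds the treewidth. Since G has at least one edge (e.g. 2–3), it is not an edgeless graph, so tw(G) ≥ 1. Combining the bounds, tw(G) = 1.

Treewidth 1.
One optimal decomposition is:
Bags: B1 = {2, 3}  B2 = {3, 8}  B3 = {4, 8}  B4 = {4, 6}  B5 = {1, 6}  B6 = {1, 5}  B7 = {5, 9}  B8 = {7, 9}
Tree: B1–B2, B2–B3, B3–B4, B4–B5, B5–B6, B6–B7, B7–B8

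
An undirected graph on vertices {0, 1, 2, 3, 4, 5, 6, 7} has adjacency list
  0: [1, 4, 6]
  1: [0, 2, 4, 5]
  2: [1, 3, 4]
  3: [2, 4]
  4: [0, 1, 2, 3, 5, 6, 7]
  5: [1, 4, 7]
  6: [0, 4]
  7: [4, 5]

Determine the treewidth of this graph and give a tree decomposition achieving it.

Treewidth 2.
One such decomposition:
Bags: B1 = {1, 4, 5}  B2 = {4, 5, 7}  B3 = {1, 2, 4}  B4 = {0, 1, 4}  B5 = {0, 4, 6}  B6 = {2, 3, 4}
Tree: B1–B2, B1–B3, B3–B4, B4–B5, B3–B6

Each bag holds 3 vertices, so the decomposition has width 2, which upper-bounds the treewidth. On the other hand G contains the 3-clique {0, 1, 4}. A clique must lie in a single bag of any decomposition, so no decomposition can have width below 2. The upper and lower bounds meet at 2, so that is the treewidth.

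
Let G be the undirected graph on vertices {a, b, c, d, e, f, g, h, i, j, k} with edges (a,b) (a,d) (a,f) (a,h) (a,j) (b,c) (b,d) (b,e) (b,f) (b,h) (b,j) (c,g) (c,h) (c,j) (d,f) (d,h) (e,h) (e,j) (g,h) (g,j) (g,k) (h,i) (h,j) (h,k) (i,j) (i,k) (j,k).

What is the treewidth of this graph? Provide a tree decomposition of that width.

The largest bag has 4 vertices, giving width 3; this decomposition certifies tw(G) ≤ 3. Conversely, {a, b, d, h} is a clique of size 4, and the vertices of any clique must share a bag in every tree decomposition; so some bag has ≥ 4 vertices and tw(G) ≥ 3. Hence tw(G) = 3 exactly.

Treewidth 3.
One optimal decomposition is:
Bags: B1 = {b, e, h, j}  B2 = {b, c, h, j}  B3 = {a, b, h, j}  B4 = {a, b, d, h}  B5 = {c, g, h, j}  B6 = {g, h, j, k}  B7 = {a, b, d, f}  B8 = {h, i, j, k}
Tree: B1–B2, B1–B3, B3–B4, B2–B5, B5–B6, B4–B7, B6–B8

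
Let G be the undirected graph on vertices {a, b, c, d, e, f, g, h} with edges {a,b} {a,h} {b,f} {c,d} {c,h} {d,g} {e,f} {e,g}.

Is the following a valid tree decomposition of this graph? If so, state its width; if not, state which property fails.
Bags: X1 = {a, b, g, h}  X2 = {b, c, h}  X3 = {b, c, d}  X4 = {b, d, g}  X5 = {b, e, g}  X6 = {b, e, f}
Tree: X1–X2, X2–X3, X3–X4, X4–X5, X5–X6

A tree decomposition must satisfy three properties: every vertex lies in some bag; for every edge, both endpoints lie together in some bag; and for every vertex, the bags containing it form a connected subtree. Here bags containing vertex g are not connected in the tree, so the decomposition is invalid.

No — bags containing vertex g are not connected in the tree.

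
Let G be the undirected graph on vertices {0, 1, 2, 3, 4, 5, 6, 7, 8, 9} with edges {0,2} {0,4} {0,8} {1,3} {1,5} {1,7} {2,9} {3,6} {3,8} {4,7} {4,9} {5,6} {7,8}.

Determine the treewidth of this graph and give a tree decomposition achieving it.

Treewidth 2.
One optimal decomposition is:
Bags: B1 = {1, 5, 6}  B2 = {1, 3, 6}  B3 = {1, 3, 7}  B4 = {3, 7, 8}  B5 = {4, 7, 8}  B6 = {0, 4, 8}  B7 = {0, 4, 9}  B8 = {0, 2, 9}
Tree: B1–B2, B2–B3, B3–B4, B4–B5, B5–B6, B6–B7, B7–B8

Every bag has size at most 3, so the width is 3 − 1 = 2 and tw(G) ≤ 2. Since 5–6–3–1–5 is a cycle in G, G is not acyclic. Forests are exactly the graphs of treewidth ≤ 1, so tw(G) ≥ 2. Combining the bounds, tw(G) = 2.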